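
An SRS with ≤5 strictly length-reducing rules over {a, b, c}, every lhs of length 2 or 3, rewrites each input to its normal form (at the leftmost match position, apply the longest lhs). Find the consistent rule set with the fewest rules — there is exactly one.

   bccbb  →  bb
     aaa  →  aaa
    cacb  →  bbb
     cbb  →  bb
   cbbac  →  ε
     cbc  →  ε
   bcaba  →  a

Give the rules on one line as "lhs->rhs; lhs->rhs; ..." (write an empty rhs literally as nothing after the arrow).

  | bccbb => cbb => bb
  | aaa
  | cacb => bbb
  | cbb => bb

ba->; bc->; cac->bb; cb->b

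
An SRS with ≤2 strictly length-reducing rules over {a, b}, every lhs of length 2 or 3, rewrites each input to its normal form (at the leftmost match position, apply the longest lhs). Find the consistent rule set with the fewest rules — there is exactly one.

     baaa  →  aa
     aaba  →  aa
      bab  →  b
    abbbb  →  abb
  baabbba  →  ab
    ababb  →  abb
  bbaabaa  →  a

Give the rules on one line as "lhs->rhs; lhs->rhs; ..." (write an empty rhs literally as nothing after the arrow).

  | baaa => aa
  | aaba => aa
  | bab => b
  | abbbb => abbb => abb

ba->; bbb->bb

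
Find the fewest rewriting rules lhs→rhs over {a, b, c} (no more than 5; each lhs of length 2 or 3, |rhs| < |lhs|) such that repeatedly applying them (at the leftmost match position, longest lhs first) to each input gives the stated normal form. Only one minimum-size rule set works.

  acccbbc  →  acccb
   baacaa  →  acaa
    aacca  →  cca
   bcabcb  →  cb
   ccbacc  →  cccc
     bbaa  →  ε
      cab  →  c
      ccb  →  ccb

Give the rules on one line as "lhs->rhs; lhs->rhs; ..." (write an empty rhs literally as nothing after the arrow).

  | acccbbc => acccb
  | baacaa => acaa
  | aacca => cca
  | bcabcb => abcb => cb

aac->c; ab->; ba->; bc->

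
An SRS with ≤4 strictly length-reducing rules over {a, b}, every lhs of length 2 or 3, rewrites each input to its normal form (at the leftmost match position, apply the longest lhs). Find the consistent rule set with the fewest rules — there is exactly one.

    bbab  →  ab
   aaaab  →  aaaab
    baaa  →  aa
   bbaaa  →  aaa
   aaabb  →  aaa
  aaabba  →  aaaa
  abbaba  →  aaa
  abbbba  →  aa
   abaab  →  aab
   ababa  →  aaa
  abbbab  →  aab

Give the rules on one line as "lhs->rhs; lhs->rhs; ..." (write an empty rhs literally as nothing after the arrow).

  | bbab => ab
  | aaaab
  | baaa => aa
  | bbaaa => aaa

ba->a; baa->a; bb->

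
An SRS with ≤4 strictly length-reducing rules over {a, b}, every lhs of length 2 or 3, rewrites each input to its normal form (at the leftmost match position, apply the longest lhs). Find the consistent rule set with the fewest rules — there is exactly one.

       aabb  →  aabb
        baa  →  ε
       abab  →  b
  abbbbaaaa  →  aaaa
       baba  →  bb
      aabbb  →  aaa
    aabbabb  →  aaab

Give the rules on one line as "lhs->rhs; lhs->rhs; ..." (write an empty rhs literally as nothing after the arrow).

aba->; ba->b; baa->; bbb->a

  | aabb
  | baa => ε
  | abab => b
  | abbbbaaaa => aabaaaa => aaaa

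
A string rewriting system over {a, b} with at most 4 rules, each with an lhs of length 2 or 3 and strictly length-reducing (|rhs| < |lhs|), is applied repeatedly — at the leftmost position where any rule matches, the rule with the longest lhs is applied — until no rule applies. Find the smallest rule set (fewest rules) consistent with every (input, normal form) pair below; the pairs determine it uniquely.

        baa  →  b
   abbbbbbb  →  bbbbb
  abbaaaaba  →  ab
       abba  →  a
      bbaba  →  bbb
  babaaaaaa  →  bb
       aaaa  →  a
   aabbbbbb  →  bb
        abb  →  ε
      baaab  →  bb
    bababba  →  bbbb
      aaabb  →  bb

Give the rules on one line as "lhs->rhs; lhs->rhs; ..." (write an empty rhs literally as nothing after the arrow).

aaa->; abb->; ba->b

  | baa => ba => b
  | abbbbbbb => bbbbb
  | abbaaaaba => aaaaba => aba => ab
  | abba => a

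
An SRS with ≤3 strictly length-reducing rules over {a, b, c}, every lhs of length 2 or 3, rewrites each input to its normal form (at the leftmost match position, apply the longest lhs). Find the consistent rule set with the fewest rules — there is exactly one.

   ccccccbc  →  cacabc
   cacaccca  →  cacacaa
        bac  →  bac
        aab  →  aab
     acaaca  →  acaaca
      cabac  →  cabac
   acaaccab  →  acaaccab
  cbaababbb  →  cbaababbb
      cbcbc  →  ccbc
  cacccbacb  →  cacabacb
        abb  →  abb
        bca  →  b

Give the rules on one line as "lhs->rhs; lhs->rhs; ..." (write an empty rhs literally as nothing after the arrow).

bca->b; bcb->cb; ccc->ca

  | ccccccbc => cacccbc => cacabc
  | cacaccca => cacacaa
  | bac
  | aab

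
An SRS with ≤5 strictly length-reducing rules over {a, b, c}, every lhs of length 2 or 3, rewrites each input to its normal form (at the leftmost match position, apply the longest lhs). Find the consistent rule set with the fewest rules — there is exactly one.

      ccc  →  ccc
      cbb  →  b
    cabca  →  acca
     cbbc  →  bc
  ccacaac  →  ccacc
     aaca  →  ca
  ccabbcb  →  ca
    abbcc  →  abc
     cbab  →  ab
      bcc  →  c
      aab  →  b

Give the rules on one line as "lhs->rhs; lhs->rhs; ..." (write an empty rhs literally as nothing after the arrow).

aa->; bcc->c; cab->ac; cb->

  | ccc
  | cbb => b
  | cabca => acca
  | cbbc => bc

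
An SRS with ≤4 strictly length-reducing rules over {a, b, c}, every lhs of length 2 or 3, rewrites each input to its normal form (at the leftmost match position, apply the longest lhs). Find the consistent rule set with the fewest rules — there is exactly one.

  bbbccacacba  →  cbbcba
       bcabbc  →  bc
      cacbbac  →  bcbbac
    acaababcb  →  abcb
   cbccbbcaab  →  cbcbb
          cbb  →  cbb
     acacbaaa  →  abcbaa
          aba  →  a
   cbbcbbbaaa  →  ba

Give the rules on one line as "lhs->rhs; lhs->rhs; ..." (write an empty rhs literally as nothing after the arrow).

  | bbbccacacba => ccacacba => cbcacba => cbbcba
  | bcabbc => bbbbc => bc
  | cacbbac => bcbbac
  | acaababcb => abababcb => ababcb => abcb

aaa->aa; aba->a; bbb->; ca->b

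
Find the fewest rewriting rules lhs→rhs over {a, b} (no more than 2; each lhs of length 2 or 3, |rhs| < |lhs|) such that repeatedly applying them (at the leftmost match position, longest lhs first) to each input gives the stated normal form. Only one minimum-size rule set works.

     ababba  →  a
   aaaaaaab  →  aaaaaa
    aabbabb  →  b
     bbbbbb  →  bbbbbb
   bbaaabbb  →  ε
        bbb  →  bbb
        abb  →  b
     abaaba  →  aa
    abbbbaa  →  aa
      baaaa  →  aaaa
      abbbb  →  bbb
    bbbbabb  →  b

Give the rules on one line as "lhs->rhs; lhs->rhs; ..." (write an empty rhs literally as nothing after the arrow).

  | ababba => abba => ba => a
  | aaaaaaab => aaaaaa
  | aabbabb => ababb => abb => b
  | bbbbbb

ab->; ba->a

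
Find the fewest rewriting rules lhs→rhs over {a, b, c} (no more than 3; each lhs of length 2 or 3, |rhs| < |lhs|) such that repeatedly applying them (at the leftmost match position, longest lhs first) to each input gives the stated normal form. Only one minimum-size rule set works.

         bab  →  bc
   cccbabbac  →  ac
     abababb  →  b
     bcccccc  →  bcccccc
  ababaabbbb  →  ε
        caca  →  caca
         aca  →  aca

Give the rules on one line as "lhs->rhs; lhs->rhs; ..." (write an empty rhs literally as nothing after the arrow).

  | bab => bc
  | cccbabbac => ccbabbac => cbabbac => babbac => bcbac => bbac => ac
  | abababb => cababb => ccabb => cccb => ccb => cb => b
  | bcccccc

ab->c; bb->; cb->b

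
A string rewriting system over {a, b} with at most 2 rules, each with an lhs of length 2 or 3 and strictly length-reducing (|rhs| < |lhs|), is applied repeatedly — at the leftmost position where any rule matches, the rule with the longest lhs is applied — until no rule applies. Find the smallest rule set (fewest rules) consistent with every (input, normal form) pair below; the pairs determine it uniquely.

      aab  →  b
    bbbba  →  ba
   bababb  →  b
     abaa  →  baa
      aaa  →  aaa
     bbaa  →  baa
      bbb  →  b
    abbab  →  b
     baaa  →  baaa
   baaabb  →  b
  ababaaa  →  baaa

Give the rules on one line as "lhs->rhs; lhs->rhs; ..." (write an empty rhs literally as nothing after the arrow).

ab->b; bb->b

  | aab => ab => b
  | bbbba => bbba => bba => ba
  | bababb => bbabb => babb => bbb => bb => b
  | abaa => baa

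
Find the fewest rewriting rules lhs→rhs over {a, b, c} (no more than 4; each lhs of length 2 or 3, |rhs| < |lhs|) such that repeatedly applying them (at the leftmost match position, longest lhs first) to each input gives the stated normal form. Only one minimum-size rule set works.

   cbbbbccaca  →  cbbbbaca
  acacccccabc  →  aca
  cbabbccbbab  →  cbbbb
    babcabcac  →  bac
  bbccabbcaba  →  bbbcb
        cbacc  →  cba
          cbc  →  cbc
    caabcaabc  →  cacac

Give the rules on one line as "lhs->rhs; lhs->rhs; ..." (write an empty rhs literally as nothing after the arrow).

ab->; aba->b; cc->

  | cbbbbccaca => cbbbbaca
  | acacccccabc => acacccabc => acacabc => acacc => aca
  | cbabbccbbab => cbbccbbab => cbbbbab => cbbbb
  | babcabcac => bcabcac => bccac => bac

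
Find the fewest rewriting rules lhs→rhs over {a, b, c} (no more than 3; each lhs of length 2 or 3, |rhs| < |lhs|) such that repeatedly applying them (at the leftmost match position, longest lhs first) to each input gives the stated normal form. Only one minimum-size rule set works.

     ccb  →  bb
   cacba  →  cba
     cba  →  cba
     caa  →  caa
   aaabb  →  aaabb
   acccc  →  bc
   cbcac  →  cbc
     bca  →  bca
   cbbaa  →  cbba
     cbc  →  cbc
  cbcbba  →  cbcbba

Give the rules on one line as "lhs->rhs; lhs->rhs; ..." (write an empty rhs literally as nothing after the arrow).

ac->; baa->ba; cc->b

  | ccb => bb
  | cacba => cba
  | cba
  | caa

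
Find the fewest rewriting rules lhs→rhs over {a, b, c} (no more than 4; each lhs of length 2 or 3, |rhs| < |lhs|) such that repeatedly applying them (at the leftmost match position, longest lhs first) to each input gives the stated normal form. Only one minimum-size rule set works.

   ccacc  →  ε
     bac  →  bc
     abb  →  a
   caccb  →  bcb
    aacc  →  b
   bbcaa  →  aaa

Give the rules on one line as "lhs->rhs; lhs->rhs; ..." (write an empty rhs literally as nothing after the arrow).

ac->c; bb->; bbc->a; cc->b

  | ccacc => bacc => bcc => bb => ε
  | bac => bc
  | abb => a
  | caccb => cccb => bcb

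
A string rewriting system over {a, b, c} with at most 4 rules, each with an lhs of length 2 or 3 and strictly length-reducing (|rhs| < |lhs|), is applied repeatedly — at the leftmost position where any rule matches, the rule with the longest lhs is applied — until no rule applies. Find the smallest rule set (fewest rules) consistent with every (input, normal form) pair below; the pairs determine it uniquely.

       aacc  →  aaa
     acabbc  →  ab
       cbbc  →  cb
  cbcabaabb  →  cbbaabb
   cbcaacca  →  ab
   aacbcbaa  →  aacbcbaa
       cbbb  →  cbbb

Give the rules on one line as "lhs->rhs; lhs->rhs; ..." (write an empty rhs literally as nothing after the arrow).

bac->cb; bbc->b; ca->; cc->a

  | aacc => aaa
  | acabbc => abbc => ab
  | cbbc => cb
  | cbcabaabb => cbbaabb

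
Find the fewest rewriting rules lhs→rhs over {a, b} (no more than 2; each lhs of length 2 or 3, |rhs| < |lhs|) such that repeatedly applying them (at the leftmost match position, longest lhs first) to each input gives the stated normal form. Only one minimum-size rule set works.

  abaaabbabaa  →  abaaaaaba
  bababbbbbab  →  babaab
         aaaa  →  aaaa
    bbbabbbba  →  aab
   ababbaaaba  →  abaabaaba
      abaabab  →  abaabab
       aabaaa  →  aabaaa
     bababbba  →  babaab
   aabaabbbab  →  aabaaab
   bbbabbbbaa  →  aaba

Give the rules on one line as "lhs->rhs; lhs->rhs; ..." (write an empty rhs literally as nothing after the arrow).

  | abaaabbabaa => abaaaabbaa => abaaaaaba
  | bababbbbbab => bababbbbab => bababbbab => bababbab => babaabb => babaab
  | aaaa
  | bbbabbbba => bbabbbba => abbbbba => abbbba => abbba => abba => aab

bb->b; bba->ab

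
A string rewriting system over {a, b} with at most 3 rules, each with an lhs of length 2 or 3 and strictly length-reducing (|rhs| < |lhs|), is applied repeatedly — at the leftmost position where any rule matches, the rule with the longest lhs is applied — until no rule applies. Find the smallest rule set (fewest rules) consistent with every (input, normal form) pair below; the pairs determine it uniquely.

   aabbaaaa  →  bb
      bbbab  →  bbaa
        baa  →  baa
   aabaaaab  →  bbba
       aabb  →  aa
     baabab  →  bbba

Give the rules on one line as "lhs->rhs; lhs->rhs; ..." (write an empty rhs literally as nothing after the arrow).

aaa->b; aab->ba; bab->aa

  | aabbaaaa => babaaaa => aaaaaa => baaa => bb
  | bbbab => bbaa
  | baa
  | aabaaaab => baaaaab => bbaab => bbba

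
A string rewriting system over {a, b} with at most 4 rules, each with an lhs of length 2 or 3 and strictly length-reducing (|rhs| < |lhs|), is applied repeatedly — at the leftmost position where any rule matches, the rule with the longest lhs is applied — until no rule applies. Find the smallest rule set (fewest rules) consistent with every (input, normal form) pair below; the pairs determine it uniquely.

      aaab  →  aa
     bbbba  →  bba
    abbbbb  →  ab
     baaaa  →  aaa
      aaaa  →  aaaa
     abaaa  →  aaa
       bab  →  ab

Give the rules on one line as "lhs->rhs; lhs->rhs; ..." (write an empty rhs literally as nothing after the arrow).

aab->a; baa->a; bab->ab; bbb->b

  | aaab => aa
  | bbbba => bba
  | abbbbb => abbb => ab
  | baaaa => aaa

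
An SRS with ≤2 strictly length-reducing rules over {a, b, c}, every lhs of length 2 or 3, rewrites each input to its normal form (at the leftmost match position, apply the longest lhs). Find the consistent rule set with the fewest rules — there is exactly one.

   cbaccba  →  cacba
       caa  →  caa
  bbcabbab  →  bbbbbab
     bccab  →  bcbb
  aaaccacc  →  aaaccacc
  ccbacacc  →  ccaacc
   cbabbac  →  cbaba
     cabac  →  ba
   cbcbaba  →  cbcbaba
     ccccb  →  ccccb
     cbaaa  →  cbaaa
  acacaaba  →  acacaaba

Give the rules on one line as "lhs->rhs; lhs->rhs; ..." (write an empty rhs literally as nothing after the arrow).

  | cbaccba => cacba
  | caa
  | bbcabbab => bbbbbab
  | bccab => bcbb

bac->a; cab->bb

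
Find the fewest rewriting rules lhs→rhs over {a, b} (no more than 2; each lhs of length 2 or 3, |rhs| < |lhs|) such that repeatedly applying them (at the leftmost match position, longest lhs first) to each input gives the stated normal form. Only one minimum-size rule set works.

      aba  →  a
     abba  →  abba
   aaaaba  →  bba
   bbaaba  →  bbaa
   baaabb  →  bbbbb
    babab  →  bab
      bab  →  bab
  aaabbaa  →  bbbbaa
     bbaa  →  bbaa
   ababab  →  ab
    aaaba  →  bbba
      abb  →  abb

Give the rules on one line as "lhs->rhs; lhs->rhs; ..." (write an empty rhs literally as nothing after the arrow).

  | aba => a
  | abba
  | aaaaba => bbaba => bba
  | bbaaba => bbaa

aaa->bb; aba->a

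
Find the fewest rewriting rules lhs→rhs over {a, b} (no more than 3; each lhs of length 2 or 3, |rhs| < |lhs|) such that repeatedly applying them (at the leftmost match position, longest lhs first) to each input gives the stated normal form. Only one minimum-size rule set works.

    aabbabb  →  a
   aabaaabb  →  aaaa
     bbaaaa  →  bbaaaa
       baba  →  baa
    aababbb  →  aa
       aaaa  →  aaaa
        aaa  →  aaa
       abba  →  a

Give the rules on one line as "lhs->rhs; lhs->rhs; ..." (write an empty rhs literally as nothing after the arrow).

ab->a; abb->

  | aabbabb => aabb => a
  | aabaaabb => aaaaabb => aaaa
  | bbaaaa
  | baba => baa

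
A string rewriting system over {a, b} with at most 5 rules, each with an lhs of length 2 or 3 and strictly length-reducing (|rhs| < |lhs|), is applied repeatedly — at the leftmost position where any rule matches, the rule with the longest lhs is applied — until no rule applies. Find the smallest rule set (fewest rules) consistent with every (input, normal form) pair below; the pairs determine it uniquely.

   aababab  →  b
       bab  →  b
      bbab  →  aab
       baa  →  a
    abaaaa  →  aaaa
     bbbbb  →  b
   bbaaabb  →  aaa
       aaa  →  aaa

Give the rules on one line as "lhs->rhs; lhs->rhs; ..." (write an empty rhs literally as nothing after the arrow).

aba->bb; abb->; ba->; bb->a

  | aababab => abbbab => bab => b
  | bab => b
  | bbab => aab
  | baa => a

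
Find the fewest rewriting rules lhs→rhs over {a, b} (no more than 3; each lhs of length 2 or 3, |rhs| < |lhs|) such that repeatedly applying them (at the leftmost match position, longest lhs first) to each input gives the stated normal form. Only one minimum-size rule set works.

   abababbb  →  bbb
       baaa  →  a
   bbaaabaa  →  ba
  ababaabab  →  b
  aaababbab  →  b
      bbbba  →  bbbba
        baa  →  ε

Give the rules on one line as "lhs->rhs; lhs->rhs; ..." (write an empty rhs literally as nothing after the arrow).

ab->; aba->; baa->

  | abababbb => babbb => bbb
  | baaa => a
  | bbaaabaa => babaa => ba
  | ababaabab => baabab => bab => b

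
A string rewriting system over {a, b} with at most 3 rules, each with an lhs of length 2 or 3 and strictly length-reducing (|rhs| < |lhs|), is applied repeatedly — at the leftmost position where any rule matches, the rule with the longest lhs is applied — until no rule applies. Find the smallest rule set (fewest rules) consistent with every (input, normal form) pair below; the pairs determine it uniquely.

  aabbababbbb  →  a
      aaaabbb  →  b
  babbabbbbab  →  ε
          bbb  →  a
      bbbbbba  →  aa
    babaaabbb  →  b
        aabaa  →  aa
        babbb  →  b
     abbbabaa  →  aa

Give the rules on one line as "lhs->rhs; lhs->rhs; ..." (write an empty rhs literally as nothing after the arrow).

aab->; ab->b; bbb->a

  | aabbababbbb => bababbbb => bbabbbb => bbbbbb => abbb => bbb => a
  | aaaabbb => aabb => b
  | babbabbbbab => bbbabbbbab => aabbbbab => bbbab => aab => ε
  | bbb => a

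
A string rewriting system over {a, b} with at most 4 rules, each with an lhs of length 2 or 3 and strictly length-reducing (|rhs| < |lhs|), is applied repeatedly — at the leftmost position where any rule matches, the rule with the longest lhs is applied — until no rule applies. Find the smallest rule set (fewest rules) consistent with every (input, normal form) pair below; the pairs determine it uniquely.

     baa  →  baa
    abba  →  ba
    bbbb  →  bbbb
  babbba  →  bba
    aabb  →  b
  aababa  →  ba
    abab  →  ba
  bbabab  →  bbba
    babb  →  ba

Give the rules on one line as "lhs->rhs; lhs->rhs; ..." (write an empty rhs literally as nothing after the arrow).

  | baa
  | abba => aba => ba
  | bbbb
  | babbba => babba => baba => bba

aab->; ab->a; aba->ba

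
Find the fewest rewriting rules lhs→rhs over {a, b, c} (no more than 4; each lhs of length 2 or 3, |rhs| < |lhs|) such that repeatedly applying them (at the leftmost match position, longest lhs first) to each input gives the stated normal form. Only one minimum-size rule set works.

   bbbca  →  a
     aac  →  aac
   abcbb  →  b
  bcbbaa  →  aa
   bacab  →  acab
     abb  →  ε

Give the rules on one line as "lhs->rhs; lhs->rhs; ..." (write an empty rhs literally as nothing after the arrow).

  | bbbca => bbba => bba => ba => a
  | aac
  | abcbb => abbb => b
  | bcbbaa => bbbaa => bbaa => baa => aa

abb->; ba->a; bc->b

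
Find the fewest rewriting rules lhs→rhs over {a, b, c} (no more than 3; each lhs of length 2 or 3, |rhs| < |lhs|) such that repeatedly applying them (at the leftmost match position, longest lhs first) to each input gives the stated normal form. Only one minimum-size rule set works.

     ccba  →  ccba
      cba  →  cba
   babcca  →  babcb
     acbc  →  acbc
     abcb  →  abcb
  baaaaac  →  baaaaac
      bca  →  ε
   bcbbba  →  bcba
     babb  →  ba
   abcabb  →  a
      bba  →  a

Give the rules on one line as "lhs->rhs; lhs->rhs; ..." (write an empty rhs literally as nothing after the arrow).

  | ccba
  | cba
  | babcca => babcb
  | acbc

bb->; ca->b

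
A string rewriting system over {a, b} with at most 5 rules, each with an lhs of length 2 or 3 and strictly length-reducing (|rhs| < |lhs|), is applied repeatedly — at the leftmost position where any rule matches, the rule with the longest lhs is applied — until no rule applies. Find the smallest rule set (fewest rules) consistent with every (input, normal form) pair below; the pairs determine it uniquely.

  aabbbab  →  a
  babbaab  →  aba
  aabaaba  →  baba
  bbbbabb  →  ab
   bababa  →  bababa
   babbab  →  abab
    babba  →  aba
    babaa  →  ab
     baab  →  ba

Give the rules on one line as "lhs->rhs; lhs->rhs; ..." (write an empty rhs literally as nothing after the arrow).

aa->b; aab->a; abb->bb; bb->a

  | aabbbab => abbab => bbab => aab => a
  | babbaab => bbbaab => abaab => aba
  | aabaaba => aaaba => baba
  | bbbbabb => abbabb => bbabb => aabb => ab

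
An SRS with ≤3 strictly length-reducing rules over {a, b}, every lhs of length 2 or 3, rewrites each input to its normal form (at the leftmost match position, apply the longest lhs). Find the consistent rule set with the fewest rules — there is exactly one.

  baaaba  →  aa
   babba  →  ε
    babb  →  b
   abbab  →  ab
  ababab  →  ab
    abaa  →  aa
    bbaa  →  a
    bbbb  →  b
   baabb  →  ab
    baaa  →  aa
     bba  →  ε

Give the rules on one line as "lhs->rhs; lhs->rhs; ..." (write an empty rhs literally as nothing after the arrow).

ba->; bb->b

  | baaaba => aaba => aa
  | babba => bba => ba => ε
  | babb => bb => b
  | abbab => abab => ab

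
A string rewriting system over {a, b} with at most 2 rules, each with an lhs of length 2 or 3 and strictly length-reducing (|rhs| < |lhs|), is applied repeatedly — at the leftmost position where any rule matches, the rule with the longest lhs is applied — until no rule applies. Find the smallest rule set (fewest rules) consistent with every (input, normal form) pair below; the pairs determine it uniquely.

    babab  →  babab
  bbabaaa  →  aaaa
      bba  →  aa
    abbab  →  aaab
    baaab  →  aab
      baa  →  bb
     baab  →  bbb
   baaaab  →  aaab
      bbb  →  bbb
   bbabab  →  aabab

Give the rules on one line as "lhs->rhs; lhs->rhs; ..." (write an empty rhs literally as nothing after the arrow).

  | babab
  | bbabaaa => aabaaa => aabba => aaaa
  | bba => aa
  | abbab => aaab

baa->bb; bba->aa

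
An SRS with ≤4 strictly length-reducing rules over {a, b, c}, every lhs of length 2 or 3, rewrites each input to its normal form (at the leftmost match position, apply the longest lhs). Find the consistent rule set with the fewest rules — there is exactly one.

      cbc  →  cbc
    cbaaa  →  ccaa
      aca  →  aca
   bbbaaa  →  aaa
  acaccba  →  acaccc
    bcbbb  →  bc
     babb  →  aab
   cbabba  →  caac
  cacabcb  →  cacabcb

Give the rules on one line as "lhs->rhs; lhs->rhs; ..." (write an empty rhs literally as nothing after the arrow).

  | cbc
  | cbaaa => ccaa
  | aca
  | bbbaaa => aaa

ba->c; bab->aa; bbb->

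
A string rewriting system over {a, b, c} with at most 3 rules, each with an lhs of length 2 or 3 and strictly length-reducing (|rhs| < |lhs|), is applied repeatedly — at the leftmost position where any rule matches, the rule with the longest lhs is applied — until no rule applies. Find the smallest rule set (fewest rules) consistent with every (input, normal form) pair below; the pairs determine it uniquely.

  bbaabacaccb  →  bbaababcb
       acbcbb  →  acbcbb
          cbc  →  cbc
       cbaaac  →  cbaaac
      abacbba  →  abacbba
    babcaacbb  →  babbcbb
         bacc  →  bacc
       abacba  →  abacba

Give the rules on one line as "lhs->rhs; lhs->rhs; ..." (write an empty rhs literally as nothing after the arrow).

caa->b; cac->b

  | bbaabacaccb => bbaababcb
  | acbcbb
  | cbc
  | cbaaac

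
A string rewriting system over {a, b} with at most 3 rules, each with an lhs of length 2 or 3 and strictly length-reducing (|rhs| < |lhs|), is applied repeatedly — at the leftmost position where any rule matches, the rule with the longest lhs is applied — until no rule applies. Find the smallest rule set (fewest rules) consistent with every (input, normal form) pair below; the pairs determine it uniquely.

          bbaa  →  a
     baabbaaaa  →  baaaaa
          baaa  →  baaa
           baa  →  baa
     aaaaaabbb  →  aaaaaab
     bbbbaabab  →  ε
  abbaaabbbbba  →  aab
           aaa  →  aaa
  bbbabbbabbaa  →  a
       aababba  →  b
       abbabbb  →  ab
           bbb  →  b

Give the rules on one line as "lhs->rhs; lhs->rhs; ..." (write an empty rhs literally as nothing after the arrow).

  | bbaa => a
  | baabbaaaa => baaaaa
  | baaa
  | baa

aba->b; bb->; bba->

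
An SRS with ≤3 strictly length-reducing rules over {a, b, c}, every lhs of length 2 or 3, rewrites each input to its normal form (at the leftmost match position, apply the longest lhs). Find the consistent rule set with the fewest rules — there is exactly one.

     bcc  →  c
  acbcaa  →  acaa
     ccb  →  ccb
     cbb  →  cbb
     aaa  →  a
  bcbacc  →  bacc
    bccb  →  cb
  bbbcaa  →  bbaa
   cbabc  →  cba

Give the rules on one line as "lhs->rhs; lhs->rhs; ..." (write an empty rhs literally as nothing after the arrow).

  | bcc => c
  | acbcaa => acaa
  | ccb
  | cbb

aaa->a; bc->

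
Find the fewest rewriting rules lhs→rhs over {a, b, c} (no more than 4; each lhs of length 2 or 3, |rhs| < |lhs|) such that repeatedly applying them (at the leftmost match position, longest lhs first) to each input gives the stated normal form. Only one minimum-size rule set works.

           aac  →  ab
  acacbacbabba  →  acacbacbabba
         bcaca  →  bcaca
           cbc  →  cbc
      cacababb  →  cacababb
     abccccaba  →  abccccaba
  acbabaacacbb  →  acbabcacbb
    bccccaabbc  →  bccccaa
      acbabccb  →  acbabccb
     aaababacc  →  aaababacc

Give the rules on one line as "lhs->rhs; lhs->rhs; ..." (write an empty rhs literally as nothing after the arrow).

aac->ab; baa->b; bbc->

  | aac => ab
  | acacbacbabba
  | bcaca
  | cbc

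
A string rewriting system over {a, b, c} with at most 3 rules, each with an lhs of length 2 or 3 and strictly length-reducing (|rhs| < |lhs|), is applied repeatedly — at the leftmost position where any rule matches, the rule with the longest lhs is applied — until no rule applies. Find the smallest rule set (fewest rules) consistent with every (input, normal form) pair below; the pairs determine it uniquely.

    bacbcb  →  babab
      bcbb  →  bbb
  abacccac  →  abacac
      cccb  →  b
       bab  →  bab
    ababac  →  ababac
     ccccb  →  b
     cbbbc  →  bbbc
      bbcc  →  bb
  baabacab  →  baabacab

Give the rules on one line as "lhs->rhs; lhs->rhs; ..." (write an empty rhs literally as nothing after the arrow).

cb->b; cbc->ba; cc->

  | bacbcb => babab
  | bcbb => bbb
  | abacccac => abacac
  | cccb => cb => b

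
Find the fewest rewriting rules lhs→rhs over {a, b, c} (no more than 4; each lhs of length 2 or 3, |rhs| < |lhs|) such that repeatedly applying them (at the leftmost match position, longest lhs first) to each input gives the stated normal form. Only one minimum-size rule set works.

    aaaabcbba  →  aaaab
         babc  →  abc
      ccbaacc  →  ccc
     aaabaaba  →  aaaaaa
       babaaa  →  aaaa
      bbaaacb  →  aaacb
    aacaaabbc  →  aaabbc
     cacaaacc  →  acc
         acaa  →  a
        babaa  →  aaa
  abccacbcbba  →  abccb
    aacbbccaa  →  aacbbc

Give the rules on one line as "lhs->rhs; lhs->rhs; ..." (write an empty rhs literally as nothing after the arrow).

  | aaaabcbba => aaaabcba => aaaabca => aaaab
  | babc => abc
  | ccbaacc => ccaacc => ccc
  | aaabaaba => aaaaaba => aaaaaa

ba->a; ca->; caa->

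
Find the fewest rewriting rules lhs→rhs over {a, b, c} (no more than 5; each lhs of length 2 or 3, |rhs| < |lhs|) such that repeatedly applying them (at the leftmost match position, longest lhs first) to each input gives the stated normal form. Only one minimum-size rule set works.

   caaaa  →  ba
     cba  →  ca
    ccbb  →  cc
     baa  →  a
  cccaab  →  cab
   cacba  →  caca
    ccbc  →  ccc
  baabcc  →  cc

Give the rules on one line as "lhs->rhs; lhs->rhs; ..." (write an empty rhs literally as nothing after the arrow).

  | caaaa => ccaa => ba
  | cba => ca
  | ccbb => ccb => cc
  | baa => bc => a

aa->c; bc->a; cb->c; cca->b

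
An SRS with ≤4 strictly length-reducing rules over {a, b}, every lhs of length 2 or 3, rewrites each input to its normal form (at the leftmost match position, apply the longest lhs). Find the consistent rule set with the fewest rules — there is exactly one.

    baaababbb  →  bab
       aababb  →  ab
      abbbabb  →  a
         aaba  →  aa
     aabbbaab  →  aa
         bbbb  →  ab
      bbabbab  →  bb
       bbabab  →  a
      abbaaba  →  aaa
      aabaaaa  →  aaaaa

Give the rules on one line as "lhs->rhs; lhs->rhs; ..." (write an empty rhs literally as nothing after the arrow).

  | baaababbb => baaabbb => baabb => bab
  | aababb => aabb => ab
  | abbbabb => aaabb => aab => a
  | aaba => aa

aab->a; aba->b; bba->bb; bbb->a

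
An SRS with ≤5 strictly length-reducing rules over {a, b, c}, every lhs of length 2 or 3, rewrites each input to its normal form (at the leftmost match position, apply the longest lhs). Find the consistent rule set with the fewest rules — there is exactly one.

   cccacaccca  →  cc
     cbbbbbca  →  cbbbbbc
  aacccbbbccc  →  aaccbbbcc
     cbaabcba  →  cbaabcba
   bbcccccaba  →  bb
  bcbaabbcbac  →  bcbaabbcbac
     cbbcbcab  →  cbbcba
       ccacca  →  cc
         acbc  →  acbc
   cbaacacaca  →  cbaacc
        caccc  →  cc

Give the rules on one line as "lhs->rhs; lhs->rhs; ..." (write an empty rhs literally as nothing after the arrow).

ca->c; caa->; cab->a; ccc->cc

  | cccacaccca => ccacaccca => cccaccca => ccaccca => ccccca => cccca => ccca => cca => cc
  | cbbbbbca => cbbbbbc
  | aacccbbbccc => aaccbbbccc => aaccbbbcc
  | cbaabcba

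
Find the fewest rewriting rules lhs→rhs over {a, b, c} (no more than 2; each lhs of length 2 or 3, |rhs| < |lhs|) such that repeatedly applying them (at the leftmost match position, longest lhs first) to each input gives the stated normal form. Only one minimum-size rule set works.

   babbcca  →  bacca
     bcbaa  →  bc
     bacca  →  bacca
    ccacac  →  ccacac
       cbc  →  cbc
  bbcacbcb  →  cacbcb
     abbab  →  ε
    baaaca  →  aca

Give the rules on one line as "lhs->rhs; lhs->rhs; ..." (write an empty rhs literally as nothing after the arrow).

aa->b; bb->

  | babbcca => bacca
  | bcbaa => bcbb => bc
  | bacca
  | ccacac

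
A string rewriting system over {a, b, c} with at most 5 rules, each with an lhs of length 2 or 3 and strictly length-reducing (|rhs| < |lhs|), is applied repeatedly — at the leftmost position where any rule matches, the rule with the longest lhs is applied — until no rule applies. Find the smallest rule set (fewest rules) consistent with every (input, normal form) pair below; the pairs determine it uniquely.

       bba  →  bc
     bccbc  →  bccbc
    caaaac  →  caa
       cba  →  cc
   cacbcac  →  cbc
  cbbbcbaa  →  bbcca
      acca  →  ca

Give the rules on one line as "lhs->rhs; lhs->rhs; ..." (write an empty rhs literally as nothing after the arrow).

  | bba => bc
  | bccbc
  | caaaac => caa
  | cba => cc

aac->; ac->; ba->c; cbb->b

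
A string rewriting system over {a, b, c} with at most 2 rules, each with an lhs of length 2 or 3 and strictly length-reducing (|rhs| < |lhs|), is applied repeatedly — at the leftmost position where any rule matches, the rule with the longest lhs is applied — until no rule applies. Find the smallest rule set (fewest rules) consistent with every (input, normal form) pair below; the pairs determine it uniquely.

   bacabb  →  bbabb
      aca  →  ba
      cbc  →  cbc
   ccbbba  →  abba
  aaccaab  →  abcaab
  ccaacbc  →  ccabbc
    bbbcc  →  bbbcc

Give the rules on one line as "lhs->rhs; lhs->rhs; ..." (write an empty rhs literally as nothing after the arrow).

ac->b; ccb->a

  | bacabb => bbabb
  | aca => ba
  | cbc
  | ccbbba => abba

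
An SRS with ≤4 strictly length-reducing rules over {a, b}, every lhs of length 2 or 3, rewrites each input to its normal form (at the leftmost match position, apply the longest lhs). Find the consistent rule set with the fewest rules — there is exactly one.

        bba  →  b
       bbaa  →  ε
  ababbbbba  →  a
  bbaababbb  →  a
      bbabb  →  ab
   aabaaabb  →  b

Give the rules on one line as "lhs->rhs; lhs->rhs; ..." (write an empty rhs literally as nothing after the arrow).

  | bba => aa => b
  | bbaa => aaa => ba => ε
  | ababbbbba => abbbba => aabba => bbba => aba => a
  | bbaababbb => aaababbb => bababbb => abbb => aab => bb => a

aa->b; ba->; bab->; bb->a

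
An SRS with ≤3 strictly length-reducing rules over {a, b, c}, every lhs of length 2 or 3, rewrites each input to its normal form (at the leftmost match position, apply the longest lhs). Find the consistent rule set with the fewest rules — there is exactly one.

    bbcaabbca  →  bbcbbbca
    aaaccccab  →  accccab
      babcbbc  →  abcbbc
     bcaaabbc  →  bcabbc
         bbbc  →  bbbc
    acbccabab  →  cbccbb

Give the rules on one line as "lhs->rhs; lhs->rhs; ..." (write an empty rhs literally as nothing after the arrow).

  | bbcaabbca => bbcbbbca
  | aaaccccab => baccccab => accccab
  | babcbbc => abcbbc
  | bcaaabbc => bcbabbc => bcabbc

aa->b; acb->cb; ba->a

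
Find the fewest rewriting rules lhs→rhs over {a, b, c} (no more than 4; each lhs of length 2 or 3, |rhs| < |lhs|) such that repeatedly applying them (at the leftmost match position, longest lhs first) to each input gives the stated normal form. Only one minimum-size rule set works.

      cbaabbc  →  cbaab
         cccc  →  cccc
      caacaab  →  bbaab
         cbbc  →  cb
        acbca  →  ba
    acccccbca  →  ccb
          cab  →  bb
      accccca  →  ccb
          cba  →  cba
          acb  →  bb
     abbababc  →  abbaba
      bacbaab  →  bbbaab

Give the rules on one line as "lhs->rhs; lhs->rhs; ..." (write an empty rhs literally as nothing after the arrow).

ac->b; bc->; ca->b

  | cbaabbc => cbaab
  | cccc
  | caacaab => bacaab => bbaab
  | cbbc => cb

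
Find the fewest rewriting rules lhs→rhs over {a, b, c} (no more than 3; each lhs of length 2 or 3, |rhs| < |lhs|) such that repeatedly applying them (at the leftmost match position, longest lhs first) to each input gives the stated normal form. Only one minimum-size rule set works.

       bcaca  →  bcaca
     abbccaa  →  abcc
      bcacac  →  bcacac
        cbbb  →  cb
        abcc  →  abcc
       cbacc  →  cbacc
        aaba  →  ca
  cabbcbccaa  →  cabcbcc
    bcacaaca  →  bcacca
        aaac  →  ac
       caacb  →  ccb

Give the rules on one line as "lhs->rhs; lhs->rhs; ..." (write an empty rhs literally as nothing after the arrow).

  | bcaca
  | abbccaa => abccaa => abcc
  | bcacac
  | cbbb => cbb => cb

aa->; aab->c; bb->b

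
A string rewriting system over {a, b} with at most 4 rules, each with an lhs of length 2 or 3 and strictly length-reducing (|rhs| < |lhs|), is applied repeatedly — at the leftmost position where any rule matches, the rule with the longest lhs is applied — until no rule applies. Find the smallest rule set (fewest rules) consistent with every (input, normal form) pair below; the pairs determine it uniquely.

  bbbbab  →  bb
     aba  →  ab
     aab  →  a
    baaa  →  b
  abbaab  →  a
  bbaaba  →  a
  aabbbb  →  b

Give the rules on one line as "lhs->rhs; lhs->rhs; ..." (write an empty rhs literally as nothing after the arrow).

  | bbbbab => bab => bb
  | aba => ab
  | aab => a
  | baaa => baa => ba => b

aab->a; abb->; ba->b; bbb->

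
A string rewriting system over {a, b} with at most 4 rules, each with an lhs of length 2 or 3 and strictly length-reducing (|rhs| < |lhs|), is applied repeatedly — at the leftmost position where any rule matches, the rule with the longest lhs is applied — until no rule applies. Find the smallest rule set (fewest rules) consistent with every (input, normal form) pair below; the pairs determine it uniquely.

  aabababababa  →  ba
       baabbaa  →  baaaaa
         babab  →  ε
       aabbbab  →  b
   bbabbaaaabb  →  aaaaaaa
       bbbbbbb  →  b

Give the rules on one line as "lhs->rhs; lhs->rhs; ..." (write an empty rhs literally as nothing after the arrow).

ab->; aba->ba; abb->aa; bb->

  | aabababababa => abababababa => bababababa => bbabababa => abababa => bababa => bbaba => aba => ba
  | baabbaa => baaaaa
  | babab => bbab => ab => ε
  | aabbbab => aaabab => aabab => abab => bab => b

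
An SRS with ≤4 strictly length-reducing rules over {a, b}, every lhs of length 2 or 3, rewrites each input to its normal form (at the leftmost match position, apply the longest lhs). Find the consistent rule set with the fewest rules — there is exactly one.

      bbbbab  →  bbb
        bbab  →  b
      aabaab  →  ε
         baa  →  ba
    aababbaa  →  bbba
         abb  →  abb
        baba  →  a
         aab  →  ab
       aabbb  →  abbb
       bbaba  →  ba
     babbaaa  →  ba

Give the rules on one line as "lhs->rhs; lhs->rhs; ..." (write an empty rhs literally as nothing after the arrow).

  | bbbbab => bbb
  | bbab => b
  | aabaab => abaab => bab => ε
  | baa => ba

aa->a; aba->b; bab->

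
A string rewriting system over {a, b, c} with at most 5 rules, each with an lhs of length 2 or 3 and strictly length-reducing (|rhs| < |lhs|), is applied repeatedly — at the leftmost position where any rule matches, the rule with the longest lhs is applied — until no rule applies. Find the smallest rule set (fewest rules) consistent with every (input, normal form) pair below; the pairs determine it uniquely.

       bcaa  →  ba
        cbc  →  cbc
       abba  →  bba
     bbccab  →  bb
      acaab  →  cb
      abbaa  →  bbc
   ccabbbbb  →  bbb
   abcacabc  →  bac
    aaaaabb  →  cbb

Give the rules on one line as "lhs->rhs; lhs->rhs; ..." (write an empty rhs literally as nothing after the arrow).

  | bcaa => ba
  | cbc
  | abba => bba
  | bbccab => bbca => bb

aa->c; ab->b; ca->; cab->a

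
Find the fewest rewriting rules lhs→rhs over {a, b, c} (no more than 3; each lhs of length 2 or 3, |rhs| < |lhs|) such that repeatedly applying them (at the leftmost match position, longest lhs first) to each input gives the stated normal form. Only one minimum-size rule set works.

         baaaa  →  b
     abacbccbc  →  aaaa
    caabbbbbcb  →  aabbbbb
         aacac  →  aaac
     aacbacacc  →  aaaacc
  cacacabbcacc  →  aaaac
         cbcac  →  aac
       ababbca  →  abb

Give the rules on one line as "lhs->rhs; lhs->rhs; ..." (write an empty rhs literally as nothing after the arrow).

ba->b; bc->a; ca->a

  | baaaa => baaa => baa => ba => b
  | abacbccbc => abcbccbc => aabccbc => aaacbc => aaaca => aaaa
  | caabbbbbcb => aabbbbbcb => aabbbbab => aabbbbb
  | aacac => aaac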